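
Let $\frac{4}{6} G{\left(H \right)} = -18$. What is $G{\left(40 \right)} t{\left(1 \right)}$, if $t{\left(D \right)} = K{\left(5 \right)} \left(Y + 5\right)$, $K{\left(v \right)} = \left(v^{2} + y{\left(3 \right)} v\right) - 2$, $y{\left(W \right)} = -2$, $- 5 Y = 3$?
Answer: $- \frac{7722}{5} \approx -1544.4$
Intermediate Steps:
$Y = - \frac{3}{5}$ ($Y = \left(- \frac{1}{5}\right) 3 = - \frac{3}{5} \approx -0.6$)
$K{\left(v \right)} = -2 + v^{2} - 2 v$ ($K{\left(v \right)} = \left(v^{2} - 2 v\right) - 2 = -2 + v^{2} - 2 v$)
$G{\left(H \right)} = -27$ ($G{\left(H \right)} = \frac{3}{2} \left(-18\right) = -27$)
$t{\left(D \right)} = \frac{286}{5}$ ($t{\left(D \right)} = \left(-2 + 5^{2} - 10\right) \left(- \frac{3}{5} + 5\right) = \left(-2 + 25 - 10\right) \frac{22}{5} = 13 \cdot \frac{22}{5} = \frac{286}{5}$)
$G{\left(40 \right)} t{\left(1 \right)} = \left(-27\right) \frac{286}{5} = - \frac{7722}{5}$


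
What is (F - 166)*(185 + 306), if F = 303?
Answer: 67267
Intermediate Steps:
(F - 166)*(185 + 306) = (303 - 166)*(185 + 306) = 137*491 = 67267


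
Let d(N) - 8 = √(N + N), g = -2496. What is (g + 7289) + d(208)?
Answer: 4801 + 4*√26 ≈ 4821.4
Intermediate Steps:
d(N) = 8 + √2*√N (d(N) = 8 + √(N + N) = 8 + √(2*N) = 8 + √2*√N)
(g + 7289) + d(208) = (-2496 + 7289) + (8 + √2*√208) = 4793 + (8 + √2*(4*√13)) = 4793 + (8 + 4*√26) = 4801 + 4*√26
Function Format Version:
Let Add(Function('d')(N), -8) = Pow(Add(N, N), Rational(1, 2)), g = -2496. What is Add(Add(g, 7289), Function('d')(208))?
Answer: Add(4801, Mul(4, Pow(26, Rational(1, 2)))) ≈ 4821.4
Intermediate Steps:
Function('d')(N) = Add(8, Mul(Pow(2, Rational(1, 2)), Pow(N, Rational(1, 2)))) (Function('d')(N) = Add(8, Pow(Add(N, N), Rational(1, 2))) = Add(8, Pow(Mul(2, N), Rational(1, 2))) = Add(8, Mul(Pow(2, Rational(1, 2)), Pow(N, Rational(1, 2)))))
Add(Add(g, 7289), Function('d')(208)) = Add(Add(-2496, 7289), Add(8, Mul(Pow(2, Rational(1, 2)), Pow(208, Rational(1, 2))))) = Add(4793, Add(8, Mul(Pow(2, Rational(1, 2)), Mul(4, Pow(13, Rational(1, 2)))))) = Add(4793, Add(8, Mul(4, Pow(26, Rational(1, 2))))) = Add(4801, Mul(4, Pow(26, Rational(1, 2))))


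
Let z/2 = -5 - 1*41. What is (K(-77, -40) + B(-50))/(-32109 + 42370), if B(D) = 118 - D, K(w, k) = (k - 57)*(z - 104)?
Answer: 19180/10261 ≈ 1.8692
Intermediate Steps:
z = -92 (z = 2*(-5 - 1*41) = 2*(-5 - 41) = 2*(-46) = -92)
K(w, k) = 11172 - 196*k (K(w, k) = (k - 57)*(-92 - 104) = (-57 + k)*(-196) = 11172 - 196*k)
(K(-77, -40) + B(-50))/(-32109 + 42370) = ((11172 - 196*(-40)) + (118 - 1*(-50)))/(-32109 + 42370) = ((11172 + 7840) + (118 + 50))/10261 = (19012 + 168)*(1/10261) = 19180*(1/10261) = 19180/10261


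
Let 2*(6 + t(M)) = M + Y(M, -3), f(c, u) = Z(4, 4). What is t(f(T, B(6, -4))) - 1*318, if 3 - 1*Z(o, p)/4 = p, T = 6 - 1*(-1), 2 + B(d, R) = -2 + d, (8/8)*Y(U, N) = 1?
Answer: -651/2 ≈ -325.50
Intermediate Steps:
Y(U, N) = 1
B(d, R) = -4 + d (B(d, R) = -2 + (-2 + d) = -4 + d)
T = 7 (T = 6 + 1 = 7)
Z(o, p) = 12 - 4*p
f(c, u) = -4 (f(c, u) = 12 - 4*4 = 12 - 16 = -4)
t(M) = -11/2 + M/2 (t(M) = -6 + (M + 1)/2 = -6 + (1 + M)/2 = -6 + (½ + M/2) = -11/2 + M/2)
t(f(T, B(6, -4))) - 1*318 = (-11/2 + (½)*(-4)) - 1*318 = (-11/2 - 2) - 318 = -15/2 - 318 = -651/2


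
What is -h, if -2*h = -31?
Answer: -31/2 ≈ -15.500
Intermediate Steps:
h = 31/2 (h = -1/2*(-31) = 31/2 ≈ 15.500)
-h = -1*31/2 = -31/2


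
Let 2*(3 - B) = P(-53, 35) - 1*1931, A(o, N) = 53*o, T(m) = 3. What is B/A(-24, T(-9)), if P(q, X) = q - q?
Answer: -1937/2544 ≈ -0.76140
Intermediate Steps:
P(q, X) = 0
B = 1937/2 (B = 3 - (0 - 1*1931)/2 = 3 - (0 - 1931)/2 = 3 - ½*(-1931) = 3 + 1931/2 = 1937/2 ≈ 968.50)
B/A(-24, T(-9)) = 1937/(2*((53*(-24)))) = (1937/2)/(-1272) = (1937/2)*(-1/1272) = -1937/2544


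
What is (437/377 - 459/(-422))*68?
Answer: 12153538/79547 ≈ 152.78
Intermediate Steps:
(437/377 - 459/(-422))*68 = (437*(1/377) - 459*(-1/422))*68 = (437/377 + 459/422)*68 = (357457/159094)*68 = 12153538/79547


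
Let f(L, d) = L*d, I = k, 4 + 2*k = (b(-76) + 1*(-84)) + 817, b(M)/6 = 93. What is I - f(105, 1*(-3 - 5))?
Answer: 2967/2 ≈ 1483.5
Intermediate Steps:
b(M) = 558 (b(M) = 6*93 = 558)
k = 1287/2 (k = -2 + ((558 + 1*(-84)) + 817)/2 = -2 + ((558 - 84) + 817)/2 = -2 + (474 + 817)/2 = -2 + (½)*1291 = -2 + 1291/2 = 1287/2 ≈ 643.50)
I = 1287/2 ≈ 643.50
I - f(105, 1*(-3 - 5)) = 1287/2 - 105*1*(-3 - 5) = 1287/2 - 105*1*(-8) = 1287/2 - 105*(-8) = 1287/2 - 1*(-840) = 1287/2 + 840 = 2967/2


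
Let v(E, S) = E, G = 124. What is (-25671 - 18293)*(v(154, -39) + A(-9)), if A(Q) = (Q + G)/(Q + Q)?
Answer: -58406174/9 ≈ -6.4896e+6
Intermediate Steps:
A(Q) = (124 + Q)/(2*Q) (A(Q) = (Q + 124)/(Q + Q) = (124 + Q)/((2*Q)) = (124 + Q)*(1/(2*Q)) = (124 + Q)/(2*Q))
(-25671 - 18293)*(v(154, -39) + A(-9)) = (-25671 - 18293)*(154 + (½)*(124 - 9)/(-9)) = -43964*(154 + (½)*(-⅑)*115) = -43964*(154 - 115/18) = -43964*2657/18 = -58406174/9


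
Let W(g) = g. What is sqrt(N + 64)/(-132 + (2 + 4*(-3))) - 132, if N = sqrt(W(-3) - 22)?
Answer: -132 - sqrt(64 + 5*I)/142 ≈ -132.06 - 0.002199*I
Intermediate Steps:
N = 5*I (N = sqrt(-3 - 22) = sqrt(-25) = 5*I ≈ 5.0*I)
sqrt(N + 64)/(-132 + (2 + 4*(-3))) - 132 = sqrt(5*I + 64)/(-132 + (2 + 4*(-3))) - 132 = sqrt(64 + 5*I)/(-132 + (2 - 12)) - 132 = sqrt(64 + 5*I)/(-132 - 10) - 132 = sqrt(64 + 5*I)/(-142) - 132 = -sqrt(64 + 5*I)/142 - 132 = -132 - sqrt(64 + 5*I)/142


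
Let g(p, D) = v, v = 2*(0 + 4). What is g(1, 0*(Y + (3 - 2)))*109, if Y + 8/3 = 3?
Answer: 872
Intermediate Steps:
Y = ⅓ (Y = -8/3 + 3 = ⅓ ≈ 0.33333)
v = 8 (v = 2*4 = 8)
g(p, D) = 8
g(1, 0*(Y + (3 - 2)))*109 = 8*109 = 872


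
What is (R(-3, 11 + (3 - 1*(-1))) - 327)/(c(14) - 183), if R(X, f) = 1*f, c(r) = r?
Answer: 24/13 ≈ 1.8462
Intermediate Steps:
R(X, f) = f
(R(-3, 11 + (3 - 1*(-1))) - 327)/(c(14) - 183) = ((11 + (3 - 1*(-1))) - 327)/(14 - 183) = ((11 + (3 + 1)) - 327)/(-169) = ((11 + 4) - 327)*(-1/169) = (15 - 327)*(-1/169) = -312*(-1/169) = 24/13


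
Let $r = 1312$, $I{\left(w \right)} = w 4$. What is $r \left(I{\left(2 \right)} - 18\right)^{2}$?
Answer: $131200$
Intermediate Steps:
$I{\left(w \right)} = 4 w$
$r \left(I{\left(2 \right)} - 18\right)^{2} = 1312 \left(4 \cdot 2 - 18\right)^{2} = 1312 \left(8 - 18\right)^{2} = 1312 \left(-10\right)^{2} = 1312 \cdot 100 = 131200$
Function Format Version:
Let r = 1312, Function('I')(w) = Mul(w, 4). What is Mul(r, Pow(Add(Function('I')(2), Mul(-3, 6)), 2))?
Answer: 131200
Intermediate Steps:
Function('I')(w) = Mul(4, w)
Mul(r, Pow(Add(Function('I')(2), Mul(-3, 6)), 2)) = Mul(1312, Pow(Add(Mul(4, 2), Mul(-3, 6)), 2)) = Mul(1312, Pow(Add(8, -18), 2)) = Mul(1312, Pow(-10, 2)) = Mul(1312, 100) = 131200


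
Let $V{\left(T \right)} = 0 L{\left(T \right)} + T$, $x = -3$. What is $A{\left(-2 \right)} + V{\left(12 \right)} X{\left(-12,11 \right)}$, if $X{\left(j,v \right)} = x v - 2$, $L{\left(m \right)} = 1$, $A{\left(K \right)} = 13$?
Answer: $-407$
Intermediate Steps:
$X{\left(j,v \right)} = -2 - 3 v$ ($X{\left(j,v \right)} = - 3 v - 2 = -2 - 3 v$)
$V{\left(T \right)} = T$ ($V{\left(T \right)} = 0 \cdot 1 + T = 0 + T = T$)
$A{\left(-2 \right)} + V{\left(12 \right)} X{\left(-12,11 \right)} = 13 + 12 \left(-2 - 33\right) = 13 + 12 \left(-35\right) = 13 - 420 = -407$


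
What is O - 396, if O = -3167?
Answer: -3563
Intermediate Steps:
O - 396 = -3167 - 396 = -3563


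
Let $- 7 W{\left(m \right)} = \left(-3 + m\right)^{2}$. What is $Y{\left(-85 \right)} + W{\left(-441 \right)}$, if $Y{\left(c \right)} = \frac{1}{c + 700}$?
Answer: $- \frac{121238633}{4305} \approx -28162.0$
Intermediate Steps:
$W{\left(m \right)} = - \frac{\left(-3 + m\right)^{2}}{7}$
$Y{\left(c \right)} = \frac{1}{700 + c}$
$Y{\left(-85 \right)} + W{\left(-441 \right)} = \frac{1}{700 - 85} - \frac{\left(-3 - 441\right)^{2}}{7} = \frac{1}{615} - \frac{\left(-444\right)^{2}}{7} = \frac{1}{615} - \frac{197136}{7} = - \frac{121238633}{4305}$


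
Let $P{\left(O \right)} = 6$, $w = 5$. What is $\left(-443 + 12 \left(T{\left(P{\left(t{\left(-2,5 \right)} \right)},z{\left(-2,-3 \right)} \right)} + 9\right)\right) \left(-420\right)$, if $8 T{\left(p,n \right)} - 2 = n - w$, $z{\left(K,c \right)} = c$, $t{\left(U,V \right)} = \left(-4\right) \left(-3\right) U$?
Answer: $144480$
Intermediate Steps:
$t{\left(U,V \right)} = 12 U$
$T{\left(p,n \right)} = - \frac{3}{8} + \frac{n}{8}$ ($T{\left(p,n \right)} = \frac{1}{4} + \frac{n - 5}{8} = \frac{1}{4} + \frac{-5 + n}{8} = \frac{1}{4} + \left(- \frac{5}{8} + \frac{n}{8}\right) = - \frac{3}{8} + \frac{n}{8}$)
$\left(-443 + 12 \left(T{\left(P{\left(t{\left(-2,5 \right)} \right)},z{\left(-2,-3 \right)} \right)} + 9\right)\right) \left(-420\right) = \left(-443 + 12 \left(\left(- \frac{3}{8} + \frac{1}{8} \left(-3\right)\right) + 9\right)\right) \left(-420\right) = \left(-443 + 12 \left(\left(- \frac{3}{8} - \frac{3}{8}\right) + 9\right)\right) \left(-420\right) = \left(-443 + 12 \left(- \frac{3}{4} + 9\right)\right) \left(-420\right) = \left(-443 + 12 \cdot \frac{33}{4}\right) \left(-420\right) = \left(-443 + 99\right) \left(-420\right) = \left(-344\right) \left(-420\right) = 144480$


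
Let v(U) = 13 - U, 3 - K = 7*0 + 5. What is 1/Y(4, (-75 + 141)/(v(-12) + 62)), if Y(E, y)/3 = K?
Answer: -⅙ ≈ -0.16667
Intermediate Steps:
K = -2 (K = 3 - (7*0 + 5) = 3 - (0 + 5) = 3 - 1*5 = 3 - 5 = -2)
Y(E, y) = -6 (Y(E, y) = 3*(-2) = -6)
1/Y(4, (-75 + 141)/(v(-12) + 62)) = 1/(-6) = -⅙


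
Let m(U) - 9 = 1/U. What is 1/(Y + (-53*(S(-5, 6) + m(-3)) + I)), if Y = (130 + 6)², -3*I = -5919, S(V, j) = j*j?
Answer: 3/54305 ≈ 5.5244e-5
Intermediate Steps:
m(U) = 9 + 1/U
S(V, j) = j²
I = 1973 (I = -⅓*(-5919) = 1973)
Y = 18496 (Y = 136² = 18496)
1/(Y + (-53*(S(-5, 6) + m(-3)) + I)) = 1/(18496 + (-53*(6² + (9 + 1/(-3))) + 1973)) = 1/(18496 + (-53*(36 + (9 - ⅓)) + 1973)) = 1/(18496 + (-53*(36 + 26/3) + 1973)) = 1/(18496 + (-53*134/3 + 1973)) = 1/(18496 + (-7102/3 + 1973)) = 1/(18496 - 1183/3) = 1/(54305/3) = 3/54305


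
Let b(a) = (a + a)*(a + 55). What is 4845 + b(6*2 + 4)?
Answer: 7117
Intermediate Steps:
b(a) = 2*a*(55 + a) (b(a) = (2*a)*(55 + a) = 2*a*(55 + a))
4845 + b(6*2 + 4) = 4845 + 2*(6*2 + 4)*(55 + (6*2 + 4)) = 4845 + 2*(12 + 4)*(55 + (12 + 4)) = 4845 + 2*16*(55 + 16) = 4845 + 2*16*71 = 4845 + 2272 = 7117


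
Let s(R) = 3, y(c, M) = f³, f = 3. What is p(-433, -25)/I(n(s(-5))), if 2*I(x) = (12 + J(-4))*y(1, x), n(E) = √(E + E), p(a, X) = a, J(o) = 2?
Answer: -433/189 ≈ -2.2910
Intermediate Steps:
y(c, M) = 27 (y(c, M) = 3³ = 27)
n(E) = √2*√E (n(E) = √(2*E) = √2*√E)
I(x) = 189 (I(x) = ((12 + 2)*27)/2 = (14*27)/2 = (½)*378 = 189)
p(-433, -25)/I(n(s(-5))) = -433/189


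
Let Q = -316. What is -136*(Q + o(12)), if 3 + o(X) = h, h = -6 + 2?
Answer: 43928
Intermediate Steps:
h = -4
o(X) = -7 (o(X) = -3 - 4 = -7)
-136*(Q + o(12)) = -136*(-316 - 7) = -136*(-323) = 43928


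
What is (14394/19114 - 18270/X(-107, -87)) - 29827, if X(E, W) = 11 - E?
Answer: -16905220273/563863 ≈ -29981.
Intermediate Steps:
(14394/19114 - 18270/X(-107, -87)) - 29827 = (14394/19114 - 18270/(11 - 1*(-107))) - 29827 = (14394*(1/19114) - 18270/(11 + 107)) - 29827 = (7197/9557 - 18270/118) - 29827 = (7197/9557 - 18270*1/118) - 29827 = (7197/9557 - 9135/59) - 29827 = -86878572/563863 - 29827 = -16905220273/563863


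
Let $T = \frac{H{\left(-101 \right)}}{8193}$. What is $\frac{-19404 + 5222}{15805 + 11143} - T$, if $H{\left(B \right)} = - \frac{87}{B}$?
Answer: $- \frac{1956308367}{3716546894} \approx -0.52638$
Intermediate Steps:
$T = \frac{29}{275831}$ ($T = \frac{\left(-87\right) \frac{1}{-101}}{8193} = \left(-87\right) \left(- \frac{1}{101}\right) \frac{1}{8193} = \frac{87}{101} \cdot \frac{1}{8193} = \frac{29}{275831} \approx 0.00010514$)
$\frac{-19404 + 5222}{15805 + 11143} - T = \frac{-19404 + 5222}{15805 + 11143} - \frac{29}{275831} = - \frac{14182}{26948} - \frac{29}{275831} = \left(-14182\right) \frac{1}{26948} - \frac{29}{275831} = - \frac{7091}{13474} - \frac{29}{275831} = - \frac{1956308367}{3716546894}$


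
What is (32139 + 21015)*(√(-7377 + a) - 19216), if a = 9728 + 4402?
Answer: -1021407264 + 53154*√6753 ≈ -1.0170e+9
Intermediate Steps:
a = 14130
(32139 + 21015)*(√(-7377 + a) - 19216) = (32139 + 21015)*(√(-7377 + 14130) - 19216) = 53154*(√6753 - 19216) = 53154*(-19216 + √6753) = -1021407264 + 53154*√6753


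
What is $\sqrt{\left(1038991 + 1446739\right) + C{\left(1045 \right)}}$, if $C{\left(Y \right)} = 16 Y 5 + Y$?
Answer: $5 \sqrt{102815} \approx 1603.2$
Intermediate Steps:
$C{\left(Y \right)} = 81 Y$ ($C{\left(Y \right)} = 16 \cdot 5 Y + Y = 80 Y + Y = 81 Y$)
$\sqrt{\left(1038991 + 1446739\right) + C{\left(1045 \right)}} = \sqrt{\left(1038991 + 1446739\right) + 81 \cdot 1045} = \sqrt{2485730 + 84645} = \sqrt{2570375} = 5 \sqrt{102815}$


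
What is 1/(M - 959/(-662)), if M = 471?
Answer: 662/312761 ≈ 0.0021166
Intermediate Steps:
1/(M - 959/(-662)) = 1/(471 - 959/(-662)) = 1/(471 - 959*(-1/662)) = 1/(471 + 959/662) = 1/(312761/662) = 662/312761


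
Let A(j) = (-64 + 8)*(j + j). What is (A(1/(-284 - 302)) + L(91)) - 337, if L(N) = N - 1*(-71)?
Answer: -51219/293 ≈ -174.81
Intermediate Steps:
L(N) = 71 + N (L(N) = N + 71 = 71 + N)
A(j) = -112*j
(A(1/(-284 - 302)) + L(91)) - 337 = (-112/(-284 - 302) + (71 + 91)) - 337 = (-112/(-586) + 162) - 337 = (-112*(-1/586) + 162) - 337 = (56/293 + 162) - 337 = 47522/293 - 337 = -51219/293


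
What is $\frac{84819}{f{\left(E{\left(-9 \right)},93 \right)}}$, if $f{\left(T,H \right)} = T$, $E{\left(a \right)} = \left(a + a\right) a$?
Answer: $\frac{28273}{54} \approx 523.57$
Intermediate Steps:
$E{\left(a \right)} = 2 a^{2}$ ($E{\left(a \right)} = 2 a a = 2 a^{2}$)
$\frac{84819}{f{\left(E{\left(-9 \right)},93 \right)}} = \frac{84819}{2 \left(-9\right)^{2}} = \frac{84819}{2 \cdot 81} = \frac{84819}{162} = 84819 \cdot \frac{1}{162} = \frac{28273}{54}$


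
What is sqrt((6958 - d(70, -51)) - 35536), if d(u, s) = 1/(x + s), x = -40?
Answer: I*sqrt(236654327)/91 ≈ 169.05*I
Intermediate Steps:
d(u, s) = 1/(-40 + s)
sqrt((6958 - d(70, -51)) - 35536) = sqrt((6958 - 1/(-40 - 51)) - 35536) = sqrt((6958 - 1/(-91)) - 35536) = sqrt((6958 - 1*(-1/91)) - 35536) = sqrt((6958 + 1/91) - 35536) = sqrt(633179/91 - 35536) = sqrt(-2600597/91) = I*sqrt(236654327)/91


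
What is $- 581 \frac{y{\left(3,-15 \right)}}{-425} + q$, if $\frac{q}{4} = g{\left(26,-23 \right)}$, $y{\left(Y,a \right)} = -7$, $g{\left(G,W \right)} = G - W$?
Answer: $\frac{79233}{425} \approx 186.43$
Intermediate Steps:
$q = 196$ ($q = 4 \left(26 - -23\right) = 4 \left(26 + 23\right) = 4 \cdot 49 = 196$)
$- 581 \frac{y{\left(3,-15 \right)}}{-425} + q = - 581 \left(- \frac{7}{-425}\right) + 196 = - 581 \left(\left(-7\right) \left(- \frac{1}{425}\right)\right) + 196 = \left(-581\right) \frac{7}{425} + 196 = - \frac{4067}{425} + 196 = \frac{79233}{425}$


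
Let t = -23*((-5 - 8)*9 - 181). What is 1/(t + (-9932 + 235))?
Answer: -1/2843 ≈ -0.00035174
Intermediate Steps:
t = 6854 (t = -23*(-13*9 - 181) = -23*(-117 - 181) = -23*(-298) = 6854)
1/(t + (-9932 + 235)) = 1/(6854 + (-9932 + 235)) = 1/(6854 - 9697) = 1/(-2843) = -1/2843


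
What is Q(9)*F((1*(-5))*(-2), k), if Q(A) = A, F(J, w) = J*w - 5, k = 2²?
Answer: 315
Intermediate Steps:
k = 4
F(J, w) = -5 + J*w
Q(9)*F((1*(-5))*(-2), k) = 9*(-5 + ((1*(-5))*(-2))*4) = 9*(-5 - 5*(-2)*4) = 9*(-5 + 10*4) = 9*(-5 + 40) = 9*35 = 315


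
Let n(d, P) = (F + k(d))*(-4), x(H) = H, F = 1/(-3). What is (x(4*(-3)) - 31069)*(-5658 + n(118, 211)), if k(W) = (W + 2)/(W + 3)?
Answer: 63865549610/363 ≈ 1.7594e+8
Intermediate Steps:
F = -⅓ ≈ -0.33333
k(W) = (2 + W)/(3 + W)
n(d, P) = 4/3 - 4*(2 + d)/(3 + d) (n(d, P) = (-⅓ + (2 + d)/(3 + d))*(-4) = 4/3 - 4*(2 + d)/(3 + d))
(x(4*(-3)) - 31069)*(-5658 + n(118, 211)) = (4*(-3) - 31069)*(-5658 + 4*(-3 - 2*118)/(3*(3 + 118))) = (-12 - 31069)*(-5658 + (4/3)*(-3 - 236)/121) = -31081*(-5658 + (4/3)*(1/121)*(-239)) = -31081*(-5658 - 956/363) = -31081*(-2054810/363) = 63865549610/363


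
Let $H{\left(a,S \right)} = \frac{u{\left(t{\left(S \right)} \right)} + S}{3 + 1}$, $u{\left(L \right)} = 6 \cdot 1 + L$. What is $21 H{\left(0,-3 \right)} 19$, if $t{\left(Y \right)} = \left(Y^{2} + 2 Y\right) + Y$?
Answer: $\frac{1197}{4} \approx 299.25$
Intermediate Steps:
$t{\left(Y \right)} = Y^{2} + 3 Y$
$u{\left(L \right)} = 6 + L$
$H{\left(a,S \right)} = \frac{3}{2} + \frac{S}{4} + \frac{S \left(3 + S\right)}{4}$ ($H{\left(a,S \right)} = \frac{\left(6 + S \left(3 + S\right)\right) + S}{3 + 1} = \frac{6 + S + S \left(3 + S\right)}{4} = \left(6 + S + S \left(3 + S\right)\right) \frac{1}{4} = \frac{3}{2} + \frac{S}{4} + \frac{S \left(3 + S\right)}{4}$)
$21 H{\left(0,-3 \right)} 19 = 21 \left(\frac{3}{2} + \frac{1}{4} \left(-3\right) + \frac{1}{4} \left(-3\right) \left(3 - 3\right)\right) 19 = 21 \left(\frac{3}{2} - \frac{3}{4} + \frac{1}{4} \left(-3\right) 0\right) 19 = 21 \left(\frac{3}{2} - \frac{3}{4} + 0\right) 19 = 21 \cdot \frac{3}{4} \cdot 19 = \frac{63}{4} \cdot 19 = \frac{1197}{4}$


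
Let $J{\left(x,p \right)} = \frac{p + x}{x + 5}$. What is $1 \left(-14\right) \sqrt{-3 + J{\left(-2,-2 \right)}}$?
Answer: $- \frac{14 i \sqrt{39}}{3} \approx - 29.143 i$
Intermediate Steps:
$J{\left(x,p \right)} = \frac{p + x}{5 + x}$
$1 \left(-14\right) \sqrt{-3 + J{\left(-2,-2 \right)}} = 1 \left(-14\right) \sqrt{-3 + \frac{-2 - 2}{5 - 2}} = - 14 \sqrt{-3 + \frac{1}{3} \left(-4\right)} = - 14 \sqrt{-3 - \frac{4}{3}} = - 14 \sqrt{- \frac{13}{3}} = - 14 \frac{i \sqrt{39}}{3} = - \frac{14 i \sqrt{39}}{3}$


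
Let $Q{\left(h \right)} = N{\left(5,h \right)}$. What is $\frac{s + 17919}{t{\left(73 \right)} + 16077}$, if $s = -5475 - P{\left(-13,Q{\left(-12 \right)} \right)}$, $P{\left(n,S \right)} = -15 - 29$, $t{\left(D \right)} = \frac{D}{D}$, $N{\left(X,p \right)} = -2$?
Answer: $\frac{6244}{8039} \approx 0.77671$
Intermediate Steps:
$Q{\left(h \right)} = -2$
$t{\left(D \right)} = 1$
$P{\left(n,S \right)} = -44$ ($P{\left(n,S \right)} = -15 - 29 = -44$)
$s = -5431$ ($s = -5475 - -44 = -5475 + 44 = -5431$)
$\frac{s + 17919}{t{\left(73 \right)} + 16077} = \frac{-5431 + 17919}{1 + 16077} = \frac{12488}{16078} = 12488 \cdot \frac{1}{16078} = \frac{6244}{8039}$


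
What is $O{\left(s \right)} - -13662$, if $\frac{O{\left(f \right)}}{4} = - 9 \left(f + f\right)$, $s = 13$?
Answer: $12726$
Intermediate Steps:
$O{\left(f \right)} = - 72 f$ ($O{\left(f \right)} = 4 \left(- 9 \left(f + f\right)\right) = 4 \left(- 9 \cdot 2 f\right) = 4 \left(- 18 f\right) = - 72 f$)
$O{\left(s \right)} - -13662 = \left(-72\right) 13 - -13662 = -936 + 13662 = 12726$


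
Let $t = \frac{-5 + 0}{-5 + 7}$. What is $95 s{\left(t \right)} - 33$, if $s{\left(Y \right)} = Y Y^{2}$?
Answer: $- \frac{12139}{8} \approx -1517.4$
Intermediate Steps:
$t = - \frac{5}{2} \approx -2.5$
$s{\left(Y \right)} = Y^{3}$
$95 s{\left(t \right)} - 33 = 95 \left(- \frac{5}{2}\right)^{3} - 33 = 95 \left(- \frac{125}{8}\right) - 33 = - \frac{11875}{8} - 33 = - \frac{12139}{8}$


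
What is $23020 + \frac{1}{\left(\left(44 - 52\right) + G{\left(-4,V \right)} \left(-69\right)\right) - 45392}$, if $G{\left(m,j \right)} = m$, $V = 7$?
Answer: $\frac{1038754479}{45124} \approx 23020.0$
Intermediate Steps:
$23020 + \frac{1}{\left(\left(44 - 52\right) + G{\left(-4,V \right)} \left(-69\right)\right) - 45392} = 23020 + \frac{1}{\left(\left(44 - 52\right) - -276\right) - 45392} = 23020 + \frac{1}{\left(\left(44 - 52\right) + 276\right) - 45392} = 23020 + \frac{1}{\left(-8 + 276\right) - 45392} = 23020 + \frac{1}{268 - 45392} = 23020 + \frac{1}{-45124} = 23020 - \frac{1}{45124} = \frac{1038754479}{45124}$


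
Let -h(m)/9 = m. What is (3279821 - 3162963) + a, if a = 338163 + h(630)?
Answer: 449351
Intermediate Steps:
h(m) = -9*m
a = 332493 (a = 338163 - 9*630 = 338163 - 5670 = 332493)
(3279821 - 3162963) + a = (3279821 - 3162963) + 332493 = 116858 + 332493 = 449351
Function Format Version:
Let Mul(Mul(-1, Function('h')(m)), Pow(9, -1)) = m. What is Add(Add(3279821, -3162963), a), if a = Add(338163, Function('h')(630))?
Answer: 449351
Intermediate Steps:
Function('h')(m) = Mul(-9, m)
a = 332493 (a = Add(338163, Mul(-9, 630)) = Add(338163, -5670) = 332493)
Add(Add(3279821, -3162963), a) = Add(Add(3279821, -3162963), 332493) = Add(116858, 332493) = 449351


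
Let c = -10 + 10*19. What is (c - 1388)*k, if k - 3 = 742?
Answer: -899960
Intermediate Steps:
k = 745 (k = 3 + 742 = 745)
c = 180 (c = -10 + 190 = 180)
(c - 1388)*k = (180 - 1388)*745 = -1208*745 = -899960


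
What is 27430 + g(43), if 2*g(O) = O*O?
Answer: 56709/2 ≈ 28355.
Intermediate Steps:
g(O) = O²/2 (g(O) = (O*O)/2 = O²/2)
27430 + g(43) = 27430 + (½)*43² = 27430 + (½)*1849 = 27430 + 1849/2 = 56709/2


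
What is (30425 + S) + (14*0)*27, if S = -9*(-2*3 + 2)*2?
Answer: 30497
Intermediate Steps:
S = 72 (S = -9*(-6 + 2)*2 = -9*(-4)*2 = 36*2 = 72)
(30425 + S) + (14*0)*27 = (30425 + 72) + (14*0)*27 = 30497 + 0*27 = 30497 + 0 = 30497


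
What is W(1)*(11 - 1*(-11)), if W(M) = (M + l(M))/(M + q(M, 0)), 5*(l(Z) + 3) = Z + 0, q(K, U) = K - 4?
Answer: 99/5 ≈ 19.800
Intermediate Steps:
q(K, U) = -4 + K
l(Z) = -3 + Z/5 (l(Z) = -3 + (Z + 0)/5 = -3 + Z/5)
W(M) = (-3 + 6*M/5)/(-4 + 2*M) (W(M) = (M + (-3 + M/5))/(M + (-4 + M)) = (-3 + 6*M/5)/(-4 + 2*M))
W(1)*(11 - 1*(-11)) = (3*(-5 + 2*1)/(10*(-2 + 1)))*(11 - 1*(-11)) = ((3/10)*(-5 + 2)/(-1))*(11 + 11) = ((3/10)*(-1)*(-3))*22 = (9/10)*22 = 99/5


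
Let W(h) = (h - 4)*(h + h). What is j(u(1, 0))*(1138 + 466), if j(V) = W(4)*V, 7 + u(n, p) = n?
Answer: 0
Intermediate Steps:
u(n, p) = -7 + n
W(h) = 2*h*(-4 + h) (W(h) = (-4 + h)*(2*h) = 2*h*(-4 + h))
j(V) = 0 (j(V) = (2*4*(-4 + 4))*V = (2*4*0)*V = 0*V = 0)
j(u(1, 0))*(1138 + 466) = 0*(1138 + 466) = 0*1604 = 0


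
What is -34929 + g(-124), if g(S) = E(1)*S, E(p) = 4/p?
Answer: -35425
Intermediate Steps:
g(S) = 4*S (g(S) = (4/1)*S = (4*1)*S = 4*S)
-34929 + g(-124) = -34929 + 4*(-124) = -34929 - 496 = -35425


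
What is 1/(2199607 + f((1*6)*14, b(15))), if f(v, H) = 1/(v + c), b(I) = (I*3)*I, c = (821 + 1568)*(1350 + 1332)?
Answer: 6407382/14093722298875 ≈ 4.5463e-7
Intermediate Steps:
c = 6407298 (c = 2389*2682 = 6407298)
b(I) = 3*I² (b(I) = (3*I)*I = 3*I²)
f(v, H) = 1/(6407298 + v) (f(v, H) = 1/(v + 6407298) = 1/(6407298 + v))
1/(2199607 + f((1*6)*14, b(15))) = 1/(2199607 + 1/(6407298 + (1*6)*14)) = 1/(2199607 + 1/(6407298 + 6*14)) = 1/(2199607 + 1/(6407298 + 84)) = 1/(2199607 + 1/6407382) = 1/(14093722298875/6407382) = 6407382/14093722298875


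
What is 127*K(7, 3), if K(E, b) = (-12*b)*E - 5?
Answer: -32639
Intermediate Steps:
K(E, b) = -5 - 12*E*b (K(E, b) = -12*E*b - 5 = -5 - 12*E*b)
127*K(7, 3) = 127*(-5 - 12*7*3) = 127*(-5 - 252) = 127*(-257) = -32639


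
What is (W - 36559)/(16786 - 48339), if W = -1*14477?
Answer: 51036/31553 ≈ 1.6175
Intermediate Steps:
W = -14477
(W - 36559)/(16786 - 48339) = (-14477 - 36559)/(16786 - 48339) = -51036/(-31553) = -51036*(-1/31553) = 51036/31553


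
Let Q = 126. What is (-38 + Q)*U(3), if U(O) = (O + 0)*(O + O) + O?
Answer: 1848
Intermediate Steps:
U(O) = O + 2*O² (U(O) = O*(2*O) + O = 2*O² + O = O + 2*O²)
(-38 + Q)*U(3) = (-38 + 126)*(3*(1 + 2*3)) = 88*(3*(1 + 6)) = 88*(3*7) = 88*21 = 1848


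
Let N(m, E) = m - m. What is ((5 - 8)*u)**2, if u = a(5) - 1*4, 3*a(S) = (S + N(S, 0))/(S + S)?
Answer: 529/4 ≈ 132.25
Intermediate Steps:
N(m, E) = 0
a(S) = 1/6 (a(S) = ((S + 0)/(S + S))/3 = (S/((2*S)))/3 = (S*(1/(2*S)))/3 = (1/3)*(1/2) = 1/6)
u = -23/6 (u = 1/6 - 1*4 = 1/6 - 4 = -23/6 ≈ -3.8333)
((5 - 8)*u)**2 = ((5 - 8)*(-23/6))**2 = (-3*(-23/6))**2 = (23/2)**2 = 529/4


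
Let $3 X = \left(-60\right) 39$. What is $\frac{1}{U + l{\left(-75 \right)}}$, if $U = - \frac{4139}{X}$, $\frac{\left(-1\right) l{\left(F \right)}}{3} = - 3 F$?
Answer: $- \frac{780}{522361} \approx -0.0014932$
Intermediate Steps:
$X = -780$ ($X = \frac{\left(-60\right) 39}{3} = \frac{1}{3} \left(-2340\right) = -780$)
$l{\left(F \right)} = 9 F$ ($l{\left(F \right)} = - 3 \left(- 3 F\right) = 9 F$)
$U = \frac{4139}{780}$ ($U = - \frac{4139}{-780} = \left(-4139\right) \left(- \frac{1}{780}\right) = \frac{4139}{780} \approx 5.3064$)
$\frac{1}{U + l{\left(-75 \right)}} = \frac{1}{\frac{4139}{780} + 9 \left(-75\right)} = \frac{1}{\frac{4139}{780} - 675} = \frac{1}{- \frac{522361}{780}} = - \frac{780}{522361}$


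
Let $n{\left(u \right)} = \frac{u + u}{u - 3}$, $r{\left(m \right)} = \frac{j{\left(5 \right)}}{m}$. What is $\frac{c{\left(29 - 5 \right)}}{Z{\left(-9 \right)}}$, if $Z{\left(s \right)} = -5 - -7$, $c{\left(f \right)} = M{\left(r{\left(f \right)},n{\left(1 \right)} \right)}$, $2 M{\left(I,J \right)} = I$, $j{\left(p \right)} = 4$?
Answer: $\frac{1}{24} \approx 0.041667$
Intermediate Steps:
$r{\left(m \right)} = \frac{4}{m}$
$n{\left(u \right)} = \frac{2 u}{-3 + u}$
$M{\left(I,J \right)} = \frac{I}{2}$
$c{\left(f \right)} = \frac{2}{f}$ ($c{\left(f \right)} = \frac{4 \frac{1}{f}}{2} = \frac{2}{f}$)
$Z{\left(s \right)} = 2$ ($Z{\left(s \right)} = -5 + 7 = 2$)
$\frac{c{\left(29 - 5 \right)}}{Z{\left(-9 \right)}} = \frac{2 \frac{1}{29 - 5}}{2} = \frac{2}{24} \cdot \frac{1}{2} = 2 \cdot \frac{1}{24} \cdot \frac{1}{2} = \frac{1}{12} \cdot \frac{1}{2} = \frac{1}{24}$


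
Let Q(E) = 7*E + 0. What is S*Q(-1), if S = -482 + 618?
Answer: -952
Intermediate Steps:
S = 136
Q(E) = 7*E
S*Q(-1) = 136*(7*(-1)) = 136*(-7) = -952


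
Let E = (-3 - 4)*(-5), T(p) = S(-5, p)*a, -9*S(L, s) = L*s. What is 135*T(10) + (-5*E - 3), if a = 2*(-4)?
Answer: -6178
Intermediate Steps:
S(L, s) = -L*s/9
a = -8
T(p) = -40*p/9 (T(p) = -⅑*(-5)*p*(-8) = (5*p/9)*(-8) = -40*p/9)
E = 35 (E = -7*(-5) = 35)
135*T(10) + (-5*E - 3) = 135*(-40/9*10) + (-5*35 - 3) = 135*(-400/9) + (-175 - 3) = -6000 - 178 = -6178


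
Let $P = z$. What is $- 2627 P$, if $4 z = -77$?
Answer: $\frac{202279}{4} \approx 50570.0$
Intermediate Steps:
$z = - \frac{77}{4}$ ($z = \frac{1}{4} \left(-77\right) = - \frac{77}{4} \approx -19.25$)
$P = - \frac{77}{4} \approx -19.25$
$- 2627 P = \left(-2627\right) \left(- \frac{77}{4}\right) = \frac{202279}{4}$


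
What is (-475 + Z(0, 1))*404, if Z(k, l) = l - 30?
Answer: -203616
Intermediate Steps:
Z(k, l) = -30 + l
(-475 + Z(0, 1))*404 = (-475 + (-30 + 1))*404 = (-475 - 29)*404 = -504*404 = -203616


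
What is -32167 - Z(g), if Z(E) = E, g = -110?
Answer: -32057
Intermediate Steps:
-32167 - Z(g) = -32167 - 1*(-110) = -32167 + 110 = -32057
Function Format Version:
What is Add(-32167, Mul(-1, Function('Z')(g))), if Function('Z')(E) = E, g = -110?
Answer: -32057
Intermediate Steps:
Add(-32167, Mul(-1, Function('Z')(g))) = Add(-32167, Mul(-1, -110)) = Add(-32167, 110) = -32057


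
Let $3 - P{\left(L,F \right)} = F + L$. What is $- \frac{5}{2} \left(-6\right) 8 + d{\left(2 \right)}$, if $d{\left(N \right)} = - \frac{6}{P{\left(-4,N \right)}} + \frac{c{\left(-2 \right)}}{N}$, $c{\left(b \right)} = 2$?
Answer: $\frac{599}{5} \approx 119.8$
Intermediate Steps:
$P{\left(L,F \right)} = 3 - F - L$ ($P{\left(L,F \right)} = 3 - \left(F + L\right) = 3 - F - L$)
$d{\left(N \right)} = - \frac{6}{7 - N} + \frac{2}{N}$ ($d{\left(N \right)} = - \frac{6}{3 - N - -4} + \frac{2}{N} = - \frac{6}{3 - N + 4} + \frac{2}{N} = - \frac{6}{7 - N} + \frac{2}{N}$)
$- \frac{5}{2} \left(-6\right) 8 + d{\left(2 \right)} = - \frac{5}{2} \left(-6\right) 8 + \frac{2 \left(-7 + 4 \cdot 2\right)}{2 \left(-7 + 2\right)} = \left(-5\right) \frac{1}{2} \left(-6\right) 8 + 2 \cdot \frac{1}{2} \frac{1}{-5} \left(-7 + 8\right) = \left(- \frac{5}{2}\right) \left(-6\right) 8 + 2 \cdot \frac{1}{2} \left(- \frac{1}{5}\right) 1 = 15 \cdot 8 - \frac{1}{5} = 120 - \frac{1}{5} = \frac{599}{5}$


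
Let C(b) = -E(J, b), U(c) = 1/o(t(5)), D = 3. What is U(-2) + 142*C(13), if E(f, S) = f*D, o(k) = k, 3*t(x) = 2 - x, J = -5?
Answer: 2129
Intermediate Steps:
t(x) = ⅔ - x/3 (t(x) = (2 - x)/3 = ⅔ - x/3)
E(f, S) = 3*f (E(f, S) = f*3 = 3*f)
U(c) = -1 (U(c) = 1/(⅔ - ⅓*5) = 1/(⅔ - 5/3) = 1/(-1) = -1)
C(b) = 15 (C(b) = -3*(-5) = -1*(-15) = 15)
U(-2) + 142*C(13) = -1 + 142*15 = -1 + 2130 = 2129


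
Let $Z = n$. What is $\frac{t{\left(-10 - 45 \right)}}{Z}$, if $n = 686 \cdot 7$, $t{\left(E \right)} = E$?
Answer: $- \frac{55}{4802} \approx -0.011454$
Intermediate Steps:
$n = 4802$
$Z = 4802$
$\frac{t{\left(-10 - 45 \right)}}{Z} = \frac{-10 - 45}{4802} = \left(-10 - 45\right) \frac{1}{4802} = \left(-55\right) \frac{1}{4802} = - \frac{55}{4802}$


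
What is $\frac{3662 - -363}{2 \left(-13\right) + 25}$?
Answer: $-4025$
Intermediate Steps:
$\frac{3662 - -363}{2 \left(-13\right) + 25} = \frac{3662 + 363}{-26 + 25} = \frac{4025}{-1} = 4025 \left(-1\right) = -4025$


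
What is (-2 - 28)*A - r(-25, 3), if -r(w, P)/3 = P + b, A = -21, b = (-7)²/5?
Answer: 3342/5 ≈ 668.40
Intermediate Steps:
b = 49/5 (b = 49*(⅕) = 49/5 ≈ 9.8000)
r(w, P) = -147/5 - 3*P (r(w, P) = -3*(P + 49/5) = -3*(49/5 + P) = -147/5 - 3*P)
(-2 - 28)*A - r(-25, 3) = (-2 - 28)*(-21) - (-147/5 - 3*3) = -30*(-21) - (-147/5 - 9) = 630 - 1*(-192/5) = 630 + 192/5 = 3342/5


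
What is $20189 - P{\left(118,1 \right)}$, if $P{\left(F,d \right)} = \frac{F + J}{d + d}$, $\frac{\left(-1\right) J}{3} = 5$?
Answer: $\frac{40275}{2} \approx 20138.0$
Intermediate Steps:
$J = -15$ ($J = \left(-3\right) 5 = -15$)
$P{\left(F,d \right)} = \frac{-15 + F}{2 d}$ ($P{\left(F,d \right)} = \frac{F - 15}{d + d} = \frac{-15 + F}{2 d}$)
$20189 - P{\left(118,1 \right)} = 20189 - \frac{-15 + 118}{2 \cdot 1} = 20189 - \frac{1}{2} \cdot 1 \cdot 103 = 20189 - \frac{103}{2} = \frac{40275}{2}$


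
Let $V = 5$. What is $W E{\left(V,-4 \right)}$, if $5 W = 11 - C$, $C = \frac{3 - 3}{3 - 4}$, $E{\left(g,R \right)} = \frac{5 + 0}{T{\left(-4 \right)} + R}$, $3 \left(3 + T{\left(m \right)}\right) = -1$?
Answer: $- \frac{3}{2} \approx -1.5$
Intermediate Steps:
$T{\left(m \right)} = - \frac{10}{3}$ ($T{\left(m \right)} = -3 + \frac{1}{3} \left(-1\right) = -3 - \frac{1}{3} = - \frac{10}{3}$)
$E{\left(g,R \right)} = \frac{5}{- \frac{10}{3} + R}$ ($E{\left(g,R \right)} = \frac{5 + 0}{- \frac{10}{3} + R} = \frac{5}{- \frac{10}{3} + R}$)
$C = 0$ ($C = \frac{0}{-1} = 0 \left(-1\right) = 0$)
$W = \frac{11}{5}$ ($W = \frac{11 - 0}{5} = \frac{11 + 0}{5} = \frac{1}{5} \cdot 11 = \frac{11}{5} \approx 2.2$)
$W E{\left(V,-4 \right)} = \frac{11 \frac{15}{-10 + 3 \left(-4\right)}}{5} = \frac{11 \frac{15}{-10 - 12}}{5} = \frac{11 \frac{15}{-22}}{5} = \frac{11 \cdot 15 \left(- \frac{1}{22}\right)}{5} = \frac{11}{5} \left(- \frac{15}{22}\right) = - \frac{3}{2}$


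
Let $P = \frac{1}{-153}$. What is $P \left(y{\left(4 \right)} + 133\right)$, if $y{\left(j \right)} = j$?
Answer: $- \frac{137}{153} \approx -0.89542$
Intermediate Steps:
$P = - \frac{1}{153} \approx -0.0065359$
$P \left(y{\left(4 \right)} + 133\right) = - \frac{4 + 133}{153} = \left(- \frac{1}{153}\right) 137 = - \frac{137}{153}$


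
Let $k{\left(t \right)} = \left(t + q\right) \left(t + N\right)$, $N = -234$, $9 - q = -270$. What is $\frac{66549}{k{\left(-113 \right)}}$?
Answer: $- \frac{66549}{57602} \approx -1.1553$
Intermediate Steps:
$q = 279$ ($q = 9 - -270 = 9 + 270 = 279$)
$k{\left(t \right)} = \left(-234 + t\right) \left(279 + t\right)$ ($k{\left(t \right)} = \left(t + 279\right) \left(t - 234\right) = \left(279 + t\right) \left(-234 + t\right) = \left(-234 + t\right) \left(279 + t\right)$)
$\frac{66549}{k{\left(-113 \right)}} = \frac{66549}{-65286 + \left(-113\right)^{2} + 45 \left(-113\right)} = \frac{66549}{-65286 + 12769 - 5085} = \frac{66549}{-57602} = 66549 \left(- \frac{1}{57602}\right) = - \frac{66549}{57602}$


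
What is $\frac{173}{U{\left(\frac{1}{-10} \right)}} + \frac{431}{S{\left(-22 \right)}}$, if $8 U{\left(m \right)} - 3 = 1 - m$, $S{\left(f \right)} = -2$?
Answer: $\frac{10009}{82} \approx 122.06$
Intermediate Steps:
$U{\left(m \right)} = \frac{1}{2} - \frac{m}{8}$ ($U{\left(m \right)} = \frac{3}{8} + \frac{1 - m}{8} = \frac{3}{8} - \left(- \frac{1}{8} + \frac{m}{8}\right) = \frac{1}{2} - \frac{m}{8}$)
$\frac{173}{U{\left(\frac{1}{-10} \right)}} + \frac{431}{S{\left(-22 \right)}} = \frac{173}{\frac{1}{2} - \frac{1}{8 \left(-10\right)}} + \frac{431}{-2} = \frac{173}{\frac{1}{2} - - \frac{1}{80}} + 431 \left(- \frac{1}{2}\right) = \frac{173}{\frac{1}{2} + \frac{1}{80}} - \frac{431}{2} = \frac{173}{\frac{41}{80}} - \frac{431}{2} = 173 \cdot \frac{80}{41} - \frac{431}{2} = \frac{13840}{41} - \frac{431}{2} = \frac{10009}{82}$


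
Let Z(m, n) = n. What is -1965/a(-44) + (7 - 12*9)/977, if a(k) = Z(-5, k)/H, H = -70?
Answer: -67195397/21494 ≈ -3126.2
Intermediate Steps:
a(k) = -k/70 (a(k) = k/(-70) = k*(-1/70) = -k/70)
-1965/a(-44) + (7 - 12*9)/977 = -1965/((-1/70*(-44))) + (7 - 12*9)/977 = -1965/22/35 + (7 - 108)*(1/977) = -1965*35/22 - 101*1/977 = -68775/22 - 101/977 = -67195397/21494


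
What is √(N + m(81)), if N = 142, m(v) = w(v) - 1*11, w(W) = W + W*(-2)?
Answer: 5*√2 ≈ 7.0711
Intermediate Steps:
w(W) = -W (w(W) = W - 2*W = -W)
m(v) = -11 - v (m(v) = -v - 1*11 = -v - 11 = -11 - v)
√(N + m(81)) = √(142 + (-11 - 1*81)) = √(142 + (-11 - 81)) = √(142 - 92) = √50 = 5*√2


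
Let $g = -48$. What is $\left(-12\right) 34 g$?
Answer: $19584$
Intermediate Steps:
$\left(-12\right) 34 g = \left(-12\right) 34 \left(-48\right) = \left(-408\right) \left(-48\right) = 19584$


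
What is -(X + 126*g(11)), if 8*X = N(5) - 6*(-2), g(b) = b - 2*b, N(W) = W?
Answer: 11071/8 ≈ 1383.9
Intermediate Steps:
g(b) = -b
X = 17/8 (X = (5 - 6*(-2))/8 = (5 + 12)/8 = (⅛)*17 = 17/8 ≈ 2.1250)
-(X + 126*g(11)) = -(17/8 + 126*(-1*11)) = -(17/8 + 126*(-11)) = -(17/8 - 1386) = -1*(-11071/8) = 11071/8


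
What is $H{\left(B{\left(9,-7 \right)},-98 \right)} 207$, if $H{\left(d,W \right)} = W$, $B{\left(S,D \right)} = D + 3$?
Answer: $-20286$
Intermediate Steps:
$B{\left(S,D \right)} = 3 + D$
$H{\left(B{\left(9,-7 \right)},-98 \right)} 207 = \left(-98\right) 207 = -20286$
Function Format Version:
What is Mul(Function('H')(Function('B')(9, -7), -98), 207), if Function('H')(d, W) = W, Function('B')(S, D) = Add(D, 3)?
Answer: -20286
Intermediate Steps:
Function('B')(S, D) = Add(3, D)
Mul(Function('H')(Function('B')(9, -7), -98), 207) = Mul(-98, 207) = -20286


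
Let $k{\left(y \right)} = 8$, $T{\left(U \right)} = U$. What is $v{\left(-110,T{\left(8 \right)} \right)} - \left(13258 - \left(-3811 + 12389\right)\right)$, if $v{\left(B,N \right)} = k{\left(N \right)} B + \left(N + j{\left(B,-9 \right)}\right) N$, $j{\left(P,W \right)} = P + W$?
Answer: $-6448$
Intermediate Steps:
$v{\left(B,N \right)} = 8 B + N \left(-9 + B + N\right)$ ($v{\left(B,N \right)} = 8 B + \left(N + \left(B - 9\right)\right) N = 8 B + \left(N + \left(-9 + B\right)\right) N = 8 B + \left(-9 + B + N\right) N = 8 B + N \left(-9 + B + N\right)$)
$v{\left(-110,T{\left(8 \right)} \right)} - \left(13258 - \left(-3811 + 12389\right)\right) = \left(8^{2} + 8 \left(-110\right) + 8 \left(-9 - 110\right)\right) - \left(13258 - \left(-3811 + 12389\right)\right) = \left(64 - 880 + 8 \left(-119\right)\right) - \left(13258 - 8578\right) = \left(64 - 880 - 952\right) - \left(13258 - 8578\right) = -1768 - 4680 = -6448$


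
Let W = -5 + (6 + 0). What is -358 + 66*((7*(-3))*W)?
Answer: -1744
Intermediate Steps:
W = 1 (W = -5 + 6 = 1)
-358 + 66*((7*(-3))*W) = -358 + 66*((7*(-3))*1) = -358 + 66*(-21*1) = -358 + 66*(-21) = -358 - 1386 = -1744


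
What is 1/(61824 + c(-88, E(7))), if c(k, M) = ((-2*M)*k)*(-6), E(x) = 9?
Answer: 1/52320 ≈ 1.9113e-5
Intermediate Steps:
c(k, M) = 12*M*k (c(k, M) = -2*M*k*(-6) = 12*M*k)
1/(61824 + c(-88, E(7))) = 1/(61824 + 12*9*(-88)) = 1/(61824 - 9504) = 1/52320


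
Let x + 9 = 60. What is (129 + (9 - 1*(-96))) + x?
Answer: 285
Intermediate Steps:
x = 51 (x = -9 + 60 = 51)
(129 + (9 - 1*(-96))) + x = (129 + (9 - 1*(-96))) + 51 = (129 + (9 + 96)) + 51 = (129 + 105) + 51 = 234 + 51 = 285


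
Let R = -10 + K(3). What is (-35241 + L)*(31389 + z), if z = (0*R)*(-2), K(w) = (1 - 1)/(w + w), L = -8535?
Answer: -1374084864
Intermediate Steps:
K(w) = 0 (K(w) = 0/((2*w)) = 0*(1/(2*w)) = 0)
R = -10 (R = -10 + 0 = -10)
z = 0 (z = (0*(-10))*(-2) = 0*(-2) = 0)
(-35241 + L)*(31389 + z) = (-35241 - 8535)*(31389 + 0) = -43776*31389 = -1374084864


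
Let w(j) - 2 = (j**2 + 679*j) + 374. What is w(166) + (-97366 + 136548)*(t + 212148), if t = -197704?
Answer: 566085454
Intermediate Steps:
w(j) = 376 + j**2 + 679*j (w(j) = 2 + ((j**2 + 679*j) + 374) = 2 + (374 + j**2 + 679*j) = 376 + j**2 + 679*j)
w(166) + (-97366 + 136548)*(t + 212148) = (376 + 166**2 + 679*166) + (-97366 + 136548)*(-197704 + 212148) = (376 + 27556 + 112714) + 39182*14444 = 140646 + 565944808 = 566085454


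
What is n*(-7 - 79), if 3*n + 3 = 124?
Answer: -10406/3 ≈ -3468.7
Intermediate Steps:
n = 121/3 (n = -1 + (1/3)*124 = -1 + 124/3 = 121/3 ≈ 40.333)
n*(-7 - 79) = 121*(-7 - 79)/3 = (121/3)*(-86) = -10406/3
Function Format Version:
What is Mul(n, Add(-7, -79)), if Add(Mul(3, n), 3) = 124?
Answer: Rational(-10406, 3) ≈ -3468.7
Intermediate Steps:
n = Rational(121, 3) (n = Add(-1, Mul(Rational(1, 3), 124)) = Add(-1, Rational(124, 3)) = Rational(121, 3) ≈ 40.333)
Mul(n, Add(-7, -79)) = Mul(Rational(121, 3), Add(-7, -79)) = Mul(Rational(121, 3), -86) = Rational(-10406, 3)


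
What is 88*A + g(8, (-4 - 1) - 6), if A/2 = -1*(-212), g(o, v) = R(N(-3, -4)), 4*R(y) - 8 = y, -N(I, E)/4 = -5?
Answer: 37319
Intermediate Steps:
N(I, E) = 20 (N(I, E) = -4*(-5) = 20)
R(y) = 2 + y/4
g(o, v) = 7 (g(o, v) = 2 + (1/4)*20 = 2 + 5 = 7)
A = 424 (A = 2*(-1*(-212)) = 2*212 = 424)
88*A + g(8, (-4 - 1) - 6) = 88*424 + 7 = 37312 + 7 = 37319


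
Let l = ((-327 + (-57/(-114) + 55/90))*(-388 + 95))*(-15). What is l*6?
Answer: -8593690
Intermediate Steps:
l = -4296845/3 (l = ((-327 + (-57*(-1/114) + 55*(1/90)))*(-293))*(-15) = ((-327 + (½ + 11/18))*(-293))*(-15) = ((-327 + 10/9)*(-293))*(-15) = -2933/9*(-293)*(-15) = (859369/9)*(-15) = -4296845/3 ≈ -1.4323e+6)
l*6 = -4296845/3*6 = -8593690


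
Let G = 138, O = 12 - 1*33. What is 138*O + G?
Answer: -2760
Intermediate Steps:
O = -21 (O = 12 - 33 = -21)
138*O + G = 138*(-21) + 138 = -2898 + 138 = -2760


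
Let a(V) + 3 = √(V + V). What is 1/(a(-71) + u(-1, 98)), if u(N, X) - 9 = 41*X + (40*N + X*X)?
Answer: 6794/92316943 - I*√142/184633886 ≈ 7.3594e-5 - 6.4541e-8*I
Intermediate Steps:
a(V) = -3 + √2*√V (a(V) = -3 + √(V + V) = -3 + √(2*V) = -3 + √2*√V)
u(N, X) = 9 + X² + 40*N + 41*X (u(N, X) = 9 + (41*X + (40*N + X*X)) = 9 + (41*X + (40*N + X²)) = 9 + (41*X + (X² + 40*N)) = 9 + (X² + 40*N + 41*X) = 9 + X² + 40*N + 41*X)
1/(a(-71) + u(-1, 98)) = 1/((-3 + √2*√(-71)) + (9 + 98² + 40*(-1) + 41*98)) = 1/((-3 + √2*(I*√71)) + (9 + 9604 - 40 + 4018)) = 1/((-3 + I*√142) + 13591) = 1/(13588 + I*√142)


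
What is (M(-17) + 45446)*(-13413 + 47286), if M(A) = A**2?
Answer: 1549181655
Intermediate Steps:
(M(-17) + 45446)*(-13413 + 47286) = ((-17)**2 + 45446)*(-13413 + 47286) = (289 + 45446)*33873 = 45735*33873 = 1549181655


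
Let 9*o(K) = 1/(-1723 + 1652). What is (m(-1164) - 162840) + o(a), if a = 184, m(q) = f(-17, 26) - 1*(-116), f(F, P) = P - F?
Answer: -103953160/639 ≈ -1.6268e+5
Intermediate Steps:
m(q) = 159 (m(q) = (26 - 1*(-17)) - 1*(-116) = (26 + 17) + 116 = 43 + 116 = 159)
o(K) = -1/639 (o(K) = 1/(9*(-1723 + 1652)) = (⅑)/(-71) = (⅑)*(-1/71) = -1/639)
(m(-1164) - 162840) + o(a) = (159 - 162840) - 1/639 = -162681 - 1/639 = -103953160/639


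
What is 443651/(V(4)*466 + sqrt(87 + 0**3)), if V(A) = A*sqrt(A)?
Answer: 127225456/1069069 - 34127*sqrt(87)/1069069 ≈ 118.71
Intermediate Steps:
V(A) = A**(3/2)
443651/(V(4)*466 + sqrt(87 + 0**3)) = 443651/(4**(3/2)*466 + sqrt(87 + 0**3)) = 443651/(8*466 + sqrt(87 + 0)) = 443651/(3728 + sqrt(87))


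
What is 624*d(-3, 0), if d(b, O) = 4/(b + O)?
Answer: -832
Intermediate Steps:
d(b, O) = 4/(O + b)
624*d(-3, 0) = 624*(4/(0 - 3)) = 624*(4/(-3)) = 624*(4*(-⅓)) = 624*(-4/3) = -832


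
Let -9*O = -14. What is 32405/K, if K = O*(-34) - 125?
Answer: -291645/1601 ≈ -182.16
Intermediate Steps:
O = 14/9 (O = -1/9*(-14) = 14/9 ≈ 1.5556)
K = -1601/9 (K = (14/9)*(-34) - 125 = -476/9 - 125 = -1601/9 ≈ -177.89)
32405/K = 32405/(-1601/9) = 32405*(-9/1601) = -291645/1601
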